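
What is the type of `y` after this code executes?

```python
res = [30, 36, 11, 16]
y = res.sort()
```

list.sort() returns None (sorts in place)

NoneType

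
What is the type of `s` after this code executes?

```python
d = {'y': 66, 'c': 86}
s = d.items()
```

dict.items() returns a dict_items view

dict_items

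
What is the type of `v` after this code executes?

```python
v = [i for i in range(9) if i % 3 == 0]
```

A list comprehension [...] produces a list

list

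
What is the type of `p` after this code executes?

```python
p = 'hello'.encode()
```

str.encode() returns bytes

bytes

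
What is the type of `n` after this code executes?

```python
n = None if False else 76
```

Ternary: condition is False, else branch (76) taken → int

int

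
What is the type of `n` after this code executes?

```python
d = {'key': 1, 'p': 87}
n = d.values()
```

.values() returns a dict_values view object

dict_values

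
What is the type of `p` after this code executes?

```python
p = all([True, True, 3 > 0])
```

all() returns bool

bool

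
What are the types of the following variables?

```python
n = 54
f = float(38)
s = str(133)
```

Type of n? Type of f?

n is int; f is float

int, float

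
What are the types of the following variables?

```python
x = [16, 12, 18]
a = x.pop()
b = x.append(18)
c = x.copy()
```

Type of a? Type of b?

list.pop() returns the element (int); list.append() returns None

int, NoneType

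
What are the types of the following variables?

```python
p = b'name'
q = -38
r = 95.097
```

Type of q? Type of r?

q is int; r is float

int, float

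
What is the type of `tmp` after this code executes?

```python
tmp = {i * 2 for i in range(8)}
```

A set comprehension {expr for x in iterable} produces a set

set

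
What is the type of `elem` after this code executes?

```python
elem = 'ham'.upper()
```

str.upper() returns str

str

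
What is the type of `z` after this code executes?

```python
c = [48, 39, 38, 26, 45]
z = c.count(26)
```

list.count() returns int

int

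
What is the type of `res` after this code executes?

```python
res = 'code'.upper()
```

str.upper() returns str

str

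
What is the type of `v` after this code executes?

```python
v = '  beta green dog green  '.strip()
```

str.strip() returns str

str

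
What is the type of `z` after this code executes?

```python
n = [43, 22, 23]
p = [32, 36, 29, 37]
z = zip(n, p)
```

zip() returns a zip iterator object

zip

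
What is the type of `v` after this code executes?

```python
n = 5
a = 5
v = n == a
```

Equality comparison returns bool

bool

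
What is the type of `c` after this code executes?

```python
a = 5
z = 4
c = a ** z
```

int ** positive int returns int (5 ** 4 = 625)

int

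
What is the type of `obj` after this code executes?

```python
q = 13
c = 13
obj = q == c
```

Equality comparison returns bool

bool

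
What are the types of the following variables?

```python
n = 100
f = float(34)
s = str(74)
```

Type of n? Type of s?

n is int; s is str

int, str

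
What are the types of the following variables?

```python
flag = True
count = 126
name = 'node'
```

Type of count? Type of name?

count is int; name is str

int, str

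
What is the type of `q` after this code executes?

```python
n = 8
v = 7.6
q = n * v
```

int * float returns float (8 * 7.6 = 60.8)

float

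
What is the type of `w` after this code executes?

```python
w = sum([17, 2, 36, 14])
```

sum() of ints returns int

int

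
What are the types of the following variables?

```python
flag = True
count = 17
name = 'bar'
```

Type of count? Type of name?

count is int; name is str

int, str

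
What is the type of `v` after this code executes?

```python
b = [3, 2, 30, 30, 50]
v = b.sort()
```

list.sort() returns None (sorts in place)

NoneType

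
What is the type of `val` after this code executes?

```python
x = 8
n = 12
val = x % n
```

int % int returns int (8 % 12 = 8)

int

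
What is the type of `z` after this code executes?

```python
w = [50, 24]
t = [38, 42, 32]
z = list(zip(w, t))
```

list(zip(...)) returns a list of tuples

list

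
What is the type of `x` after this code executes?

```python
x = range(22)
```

range() returns a range object

range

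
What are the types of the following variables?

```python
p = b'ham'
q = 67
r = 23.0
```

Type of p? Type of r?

p is bytes; r is float

bytes, float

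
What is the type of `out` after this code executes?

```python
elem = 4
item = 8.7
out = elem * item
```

int * float returns float (4 * 8.7 = 34.8)

float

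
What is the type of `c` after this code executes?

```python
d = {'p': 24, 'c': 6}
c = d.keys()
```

.keys() returns a dict_keys view object

dict_keys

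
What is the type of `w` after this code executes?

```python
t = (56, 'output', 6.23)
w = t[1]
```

Index 1 of tuple is 'output' which is str

str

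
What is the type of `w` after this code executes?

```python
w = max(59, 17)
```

max() of ints returns int

int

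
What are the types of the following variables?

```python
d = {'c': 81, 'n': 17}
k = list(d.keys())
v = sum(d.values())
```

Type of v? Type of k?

sum of int values returns int; list(...) returns list

int, list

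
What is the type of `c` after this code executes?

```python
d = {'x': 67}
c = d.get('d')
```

dict.get() returns None when key 'd' is not found and no default given

NoneType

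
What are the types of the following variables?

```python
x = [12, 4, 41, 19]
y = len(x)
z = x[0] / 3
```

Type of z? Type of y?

int / int returns float; len() returns int

float, int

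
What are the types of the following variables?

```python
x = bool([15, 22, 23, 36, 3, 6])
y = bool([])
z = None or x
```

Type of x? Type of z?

bool() returns bool; None or <bool> returns the bool

bool, bool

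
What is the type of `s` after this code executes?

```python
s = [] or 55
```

'or' returns first truthy value (55, which is int)

int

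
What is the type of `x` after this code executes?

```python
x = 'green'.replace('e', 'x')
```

str.replace() returns str

str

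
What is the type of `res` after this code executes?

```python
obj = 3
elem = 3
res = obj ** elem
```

int ** positive int returns int (3 ** 3 = 27)

int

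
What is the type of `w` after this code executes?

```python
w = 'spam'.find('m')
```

str.find() returns int (index, or -1)

int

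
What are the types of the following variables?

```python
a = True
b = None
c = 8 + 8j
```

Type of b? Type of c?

b is NoneType; c is complex

NoneType, complex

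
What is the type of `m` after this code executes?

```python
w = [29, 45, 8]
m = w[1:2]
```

Slicing a list always returns a list

list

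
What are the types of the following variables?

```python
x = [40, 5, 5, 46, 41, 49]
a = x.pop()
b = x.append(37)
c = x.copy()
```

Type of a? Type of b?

list.pop() returns the element (int); list.append() returns None

int, NoneType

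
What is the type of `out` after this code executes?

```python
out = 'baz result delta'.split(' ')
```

str.split() returns list

list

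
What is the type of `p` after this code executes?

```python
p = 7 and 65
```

'and' returns the last value when all truthy (65, which is int)

int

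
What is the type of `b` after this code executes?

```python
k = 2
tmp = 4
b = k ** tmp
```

int ** positive int returns int (2 ** 4 = 16)

int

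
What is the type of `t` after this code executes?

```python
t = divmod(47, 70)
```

divmod() returns a tuple (quotient, remainder)

tuple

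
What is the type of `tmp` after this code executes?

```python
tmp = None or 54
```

'or' with None returns the other value (54, int)

int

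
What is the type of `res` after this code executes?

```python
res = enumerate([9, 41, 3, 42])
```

enumerate() returns an enumerate iterator object

enumerate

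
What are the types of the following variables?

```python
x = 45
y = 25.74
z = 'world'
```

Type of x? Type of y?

x is int; y is float

int, float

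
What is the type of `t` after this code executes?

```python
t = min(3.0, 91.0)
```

min() of floats returns float

float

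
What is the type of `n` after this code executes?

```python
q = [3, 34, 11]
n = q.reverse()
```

list.reverse() returns None

NoneType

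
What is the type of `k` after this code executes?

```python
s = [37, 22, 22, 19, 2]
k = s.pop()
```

list.pop() returns the popped element (int here)

int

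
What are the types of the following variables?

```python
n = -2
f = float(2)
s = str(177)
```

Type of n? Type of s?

n is int; s is str

int, str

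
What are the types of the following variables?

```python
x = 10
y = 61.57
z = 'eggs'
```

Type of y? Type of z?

y is float; z is str

float, str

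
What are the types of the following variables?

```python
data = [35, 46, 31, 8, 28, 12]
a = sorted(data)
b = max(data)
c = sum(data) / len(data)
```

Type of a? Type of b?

sorted() returns list; max of ints returns int

list, int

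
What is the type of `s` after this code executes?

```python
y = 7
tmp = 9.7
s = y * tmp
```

int * float returns float (7 * 9.7 = 67.9)

float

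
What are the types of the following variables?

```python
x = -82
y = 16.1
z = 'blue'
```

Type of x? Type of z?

x is int; z is str

int, str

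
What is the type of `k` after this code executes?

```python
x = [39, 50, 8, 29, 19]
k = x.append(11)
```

list.append() returns None (mutates in place)

NoneType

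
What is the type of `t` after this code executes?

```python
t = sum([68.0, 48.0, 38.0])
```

sum() of floats returns float

float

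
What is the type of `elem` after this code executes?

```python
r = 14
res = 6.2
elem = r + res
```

int + float returns float (14 + 6.2 = 20.2)

float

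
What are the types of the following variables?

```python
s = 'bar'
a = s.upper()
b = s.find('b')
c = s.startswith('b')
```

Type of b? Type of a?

str.find() returns int; str.upper() returns str

int, str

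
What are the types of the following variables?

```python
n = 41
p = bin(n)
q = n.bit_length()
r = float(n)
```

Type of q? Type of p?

int.bit_length() returns int; bin() returns str

int, str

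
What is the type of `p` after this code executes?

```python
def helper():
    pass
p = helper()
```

A function with no return statement returns None

NoneType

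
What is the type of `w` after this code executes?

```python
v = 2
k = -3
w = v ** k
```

int ** negative int returns float

float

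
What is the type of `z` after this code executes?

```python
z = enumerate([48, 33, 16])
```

enumerate() returns an enumerate iterator object

enumerate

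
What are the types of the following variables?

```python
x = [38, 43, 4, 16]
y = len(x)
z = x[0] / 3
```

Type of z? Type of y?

int / int returns float; len() returns int

float, int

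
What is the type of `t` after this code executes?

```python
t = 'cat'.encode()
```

str.encode() returns bytes

bytes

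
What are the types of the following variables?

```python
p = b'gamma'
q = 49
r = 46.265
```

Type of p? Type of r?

p is bytes; r is float

bytes, float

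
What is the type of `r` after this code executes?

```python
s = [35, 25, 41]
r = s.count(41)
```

list.count() returns int

int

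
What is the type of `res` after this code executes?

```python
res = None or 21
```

'or' with None returns the other value (21, int)

int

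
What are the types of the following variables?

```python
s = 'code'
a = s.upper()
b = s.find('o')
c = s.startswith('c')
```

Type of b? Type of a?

str.find() returns int; str.upper() returns str

int, str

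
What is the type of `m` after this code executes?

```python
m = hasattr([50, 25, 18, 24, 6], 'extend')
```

hasattr() returns bool

bool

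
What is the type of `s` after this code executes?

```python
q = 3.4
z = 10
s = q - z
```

float - int returns float (3.4 - 10 = -6.6)

float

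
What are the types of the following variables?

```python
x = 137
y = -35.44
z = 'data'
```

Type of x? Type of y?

x is int; y is float

int, float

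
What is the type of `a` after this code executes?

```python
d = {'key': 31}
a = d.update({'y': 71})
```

dict.update() returns None

NoneType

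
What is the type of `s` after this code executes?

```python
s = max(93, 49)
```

max() of ints returns int

int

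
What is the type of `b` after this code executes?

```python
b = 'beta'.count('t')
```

str.count() returns int

int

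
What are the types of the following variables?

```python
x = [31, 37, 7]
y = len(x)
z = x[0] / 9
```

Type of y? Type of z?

len() returns int; int / int returns float

int, float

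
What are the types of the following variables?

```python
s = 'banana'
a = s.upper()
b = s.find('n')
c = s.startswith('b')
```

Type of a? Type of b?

str.upper() returns str; str.find() returns int

str, int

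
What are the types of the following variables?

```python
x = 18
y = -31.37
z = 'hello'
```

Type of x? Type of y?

x is int; y is float

int, float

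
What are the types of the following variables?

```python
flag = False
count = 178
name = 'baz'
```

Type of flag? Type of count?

flag is bool; count is int

bool, int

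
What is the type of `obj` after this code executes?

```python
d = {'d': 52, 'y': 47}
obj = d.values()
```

.values() returns a dict_values view object

dict_values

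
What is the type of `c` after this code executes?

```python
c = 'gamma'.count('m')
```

str.count() returns int

int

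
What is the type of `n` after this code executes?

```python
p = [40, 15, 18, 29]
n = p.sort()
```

list.sort() returns None (sorts in place)

NoneType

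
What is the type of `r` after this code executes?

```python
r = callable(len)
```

callable() returns bool

bool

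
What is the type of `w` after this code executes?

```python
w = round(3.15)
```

round() with no ndigits arg returns int

int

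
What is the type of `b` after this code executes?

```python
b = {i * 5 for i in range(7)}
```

A set comprehension {expr for x in iterable} produces a set

set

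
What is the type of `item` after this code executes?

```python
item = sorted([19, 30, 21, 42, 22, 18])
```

sorted() always returns list

list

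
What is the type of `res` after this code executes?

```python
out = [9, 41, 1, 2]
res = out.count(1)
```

list.count() returns int

int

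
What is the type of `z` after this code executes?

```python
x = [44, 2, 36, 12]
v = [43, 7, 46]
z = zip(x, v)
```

zip() returns a zip iterator object

zip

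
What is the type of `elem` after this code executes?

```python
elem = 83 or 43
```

'or' returns the first truthy value (83, which is int)

int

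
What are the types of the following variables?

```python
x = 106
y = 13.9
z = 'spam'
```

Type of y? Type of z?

y is float; z is str

float, str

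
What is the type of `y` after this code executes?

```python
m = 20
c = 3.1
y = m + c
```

int + float returns float (20 + 3.1 = 23.1)

float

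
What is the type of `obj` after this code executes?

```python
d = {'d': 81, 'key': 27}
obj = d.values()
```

.values() returns a dict_values view object

dict_values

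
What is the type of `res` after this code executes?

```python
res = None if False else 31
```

Ternary: condition is False, else branch (31) taken → int

int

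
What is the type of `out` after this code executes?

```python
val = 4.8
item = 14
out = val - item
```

float - int returns float (4.8 - 14 = -9.2)

float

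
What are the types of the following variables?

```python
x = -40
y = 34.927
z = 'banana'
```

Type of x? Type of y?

x is int; y is float

int, float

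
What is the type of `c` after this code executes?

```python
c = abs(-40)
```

abs() of int returns int

int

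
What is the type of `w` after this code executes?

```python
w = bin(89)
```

bin() returns str representation

str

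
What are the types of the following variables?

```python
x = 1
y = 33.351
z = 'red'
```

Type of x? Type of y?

x is int; y is float

int, float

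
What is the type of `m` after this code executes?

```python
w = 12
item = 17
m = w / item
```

int / int always returns float in Python 3 (12 / 17 = 0.705882)

float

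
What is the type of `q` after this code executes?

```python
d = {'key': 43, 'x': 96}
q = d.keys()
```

.keys() returns a dict_keys view object

dict_keys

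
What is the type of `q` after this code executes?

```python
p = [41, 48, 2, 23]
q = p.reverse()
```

list.reverse() returns None

NoneType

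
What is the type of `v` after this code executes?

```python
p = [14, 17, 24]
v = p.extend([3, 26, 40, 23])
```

list.extend() returns None

NoneType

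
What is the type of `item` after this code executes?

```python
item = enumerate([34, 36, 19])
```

enumerate() returns an enumerate iterator object

enumerate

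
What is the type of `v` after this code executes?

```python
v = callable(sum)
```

callable() returns bool

bool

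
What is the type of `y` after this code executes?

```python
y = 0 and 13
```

'and' returns the first falsy value (0, which is int)

int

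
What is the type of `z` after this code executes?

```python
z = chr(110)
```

chr() returns str (single character)

str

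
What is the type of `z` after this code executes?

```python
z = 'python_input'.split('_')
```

str.split() returns list

list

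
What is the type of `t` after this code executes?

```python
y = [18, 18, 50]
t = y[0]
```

Indexing a list of ints returns int (y[0] = 18)

int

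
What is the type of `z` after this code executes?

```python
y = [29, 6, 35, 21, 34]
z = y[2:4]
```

Slicing a list always returns a list

list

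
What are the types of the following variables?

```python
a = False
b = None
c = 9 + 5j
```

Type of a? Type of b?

a is bool; b is NoneType

bool, NoneType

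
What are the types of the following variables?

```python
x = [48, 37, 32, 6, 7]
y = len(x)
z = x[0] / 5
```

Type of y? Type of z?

len() returns int; int / int returns float

int, float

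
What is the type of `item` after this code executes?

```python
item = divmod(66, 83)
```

divmod() returns a tuple (quotient, remainder)

tuple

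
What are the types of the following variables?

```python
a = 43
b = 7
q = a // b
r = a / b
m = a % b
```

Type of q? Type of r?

int // int returns int; int / int returns float

int, float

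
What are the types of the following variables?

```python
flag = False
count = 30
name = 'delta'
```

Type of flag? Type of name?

flag is bool; name is str

bool, str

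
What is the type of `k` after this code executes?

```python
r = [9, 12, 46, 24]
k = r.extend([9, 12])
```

list.extend() returns None

NoneType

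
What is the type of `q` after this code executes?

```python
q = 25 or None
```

'or' returns first truthy value (25, int)

int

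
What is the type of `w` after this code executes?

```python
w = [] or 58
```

'or' returns first truthy value (58, which is int)

int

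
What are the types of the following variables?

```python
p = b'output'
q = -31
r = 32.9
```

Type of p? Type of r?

p is bytes; r is float

bytes, float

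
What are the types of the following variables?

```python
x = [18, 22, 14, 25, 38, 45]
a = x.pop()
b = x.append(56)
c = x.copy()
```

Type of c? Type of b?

list.copy() returns list; list.append() returns None

list, NoneType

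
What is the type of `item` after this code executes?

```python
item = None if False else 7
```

Ternary: condition is False, else branch (7) taken → int

int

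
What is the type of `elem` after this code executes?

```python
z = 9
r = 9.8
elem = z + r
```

int + float returns float (9 + 9.8 = 18.8)

float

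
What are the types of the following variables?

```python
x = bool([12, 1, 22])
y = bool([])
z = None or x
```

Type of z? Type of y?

None or <bool> returns the bool; bool() returns bool

bool, bool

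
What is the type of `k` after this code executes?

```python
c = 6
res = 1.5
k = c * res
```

int * float returns float (6 * 1.5 = 9.0)

float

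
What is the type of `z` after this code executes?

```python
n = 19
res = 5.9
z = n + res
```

int + float returns float (19 + 5.9 = 24.9)

float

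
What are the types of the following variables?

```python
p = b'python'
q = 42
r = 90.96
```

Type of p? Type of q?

p is bytes; q is int

bytes, int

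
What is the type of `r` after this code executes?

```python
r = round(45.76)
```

round() with no ndigits arg returns int

int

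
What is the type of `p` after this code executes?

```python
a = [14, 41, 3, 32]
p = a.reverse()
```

list.reverse() returns None

NoneType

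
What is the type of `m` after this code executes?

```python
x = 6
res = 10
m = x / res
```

int / int always returns float in Python 3 (6 / 10 = 0.6)

float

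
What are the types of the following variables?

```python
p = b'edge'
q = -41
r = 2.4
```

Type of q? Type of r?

q is int; r is float

int, float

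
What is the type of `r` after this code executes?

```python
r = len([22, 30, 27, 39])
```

len() always returns int

int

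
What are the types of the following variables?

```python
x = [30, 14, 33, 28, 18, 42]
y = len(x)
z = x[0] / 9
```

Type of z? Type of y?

int / int returns float; len() returns int

float, int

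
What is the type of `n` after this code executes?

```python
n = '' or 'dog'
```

'or' returns first truthy value ('dog', which is str)

str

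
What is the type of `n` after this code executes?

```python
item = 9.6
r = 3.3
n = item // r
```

float // float returns float (floor division preserves float type)

float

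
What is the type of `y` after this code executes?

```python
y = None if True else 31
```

Ternary: condition is True, if branch (None) taken → NoneType

NoneType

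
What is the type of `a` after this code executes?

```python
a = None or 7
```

'or' with None returns the other value (7, int)

int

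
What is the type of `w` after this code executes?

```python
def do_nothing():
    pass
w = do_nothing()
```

A function with no return statement returns None

NoneType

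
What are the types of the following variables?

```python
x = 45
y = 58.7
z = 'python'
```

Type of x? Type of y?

x is int; y is float

int, float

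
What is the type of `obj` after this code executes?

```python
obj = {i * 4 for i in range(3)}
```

A set comprehension {expr for x in iterable} produces a set

set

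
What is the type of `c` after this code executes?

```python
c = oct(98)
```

oct() returns str representation

str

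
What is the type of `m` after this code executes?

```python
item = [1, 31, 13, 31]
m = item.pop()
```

list.pop() returns the popped element (int here)

int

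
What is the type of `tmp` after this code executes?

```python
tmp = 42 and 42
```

'and' returns the last value when all truthy (42, which is int)

int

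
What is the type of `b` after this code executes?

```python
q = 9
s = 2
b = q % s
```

int % int returns int (9 % 2 = 1)

int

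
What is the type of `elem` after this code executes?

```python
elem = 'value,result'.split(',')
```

str.split() returns list

list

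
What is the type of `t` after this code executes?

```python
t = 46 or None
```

'or' returns first truthy value (46, int)

int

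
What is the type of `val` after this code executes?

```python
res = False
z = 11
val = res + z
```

bool + int returns int (False is 0, so 0 + 11 = 11)

int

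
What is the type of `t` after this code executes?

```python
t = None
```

None has type NoneType

NoneType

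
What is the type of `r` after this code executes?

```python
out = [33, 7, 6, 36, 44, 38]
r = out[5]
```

Indexing a list of ints returns int (out[5] = 38)

int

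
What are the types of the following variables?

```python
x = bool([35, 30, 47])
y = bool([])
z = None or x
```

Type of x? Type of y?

bool() returns bool; bool() returns bool

bool, bool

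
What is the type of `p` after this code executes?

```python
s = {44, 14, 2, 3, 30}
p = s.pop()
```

Popping from a set of ints returns int

int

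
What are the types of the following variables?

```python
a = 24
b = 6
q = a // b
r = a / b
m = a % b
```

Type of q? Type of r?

int // int returns int; int / int returns float

int, float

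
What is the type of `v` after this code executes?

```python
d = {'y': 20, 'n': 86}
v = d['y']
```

Accessing dict[str, int] with key 'y' returns int value 20

int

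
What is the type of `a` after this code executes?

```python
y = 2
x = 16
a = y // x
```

int // int returns int (2 // 16 = 0)

int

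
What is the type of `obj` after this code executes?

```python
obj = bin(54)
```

bin() returns str representation

str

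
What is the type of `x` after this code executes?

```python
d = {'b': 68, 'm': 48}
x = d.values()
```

.values() returns a dict_values view object

dict_values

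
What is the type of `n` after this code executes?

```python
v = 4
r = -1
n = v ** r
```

int ** negative int returns float

float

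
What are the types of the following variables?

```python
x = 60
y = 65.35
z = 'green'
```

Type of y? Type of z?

y is float; z is str

float, str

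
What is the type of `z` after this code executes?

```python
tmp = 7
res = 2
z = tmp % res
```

int % int returns int (7 % 2 = 1)

int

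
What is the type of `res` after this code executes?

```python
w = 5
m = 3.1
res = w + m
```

int + float returns float (5 + 3.1 = 8.1)

float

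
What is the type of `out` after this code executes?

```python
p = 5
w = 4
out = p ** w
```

int ** positive int returns int (5 ** 4 = 625)

int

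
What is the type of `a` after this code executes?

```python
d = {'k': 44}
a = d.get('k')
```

dict.get() returns the value (int) when key is found

int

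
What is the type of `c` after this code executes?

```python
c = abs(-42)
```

abs() of int returns int

int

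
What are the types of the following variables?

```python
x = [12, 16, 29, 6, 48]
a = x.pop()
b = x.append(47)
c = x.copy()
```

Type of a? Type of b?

list.pop() returns the element (int); list.append() returns None

int, NoneType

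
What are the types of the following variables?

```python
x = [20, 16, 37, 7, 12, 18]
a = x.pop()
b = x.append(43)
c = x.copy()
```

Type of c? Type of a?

list.copy() returns list; list.pop() returns the element (int)

list, int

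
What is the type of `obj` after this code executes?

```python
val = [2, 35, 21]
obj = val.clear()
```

list.clear() returns None

NoneType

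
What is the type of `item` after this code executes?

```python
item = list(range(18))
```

list(range(...)) returns list

list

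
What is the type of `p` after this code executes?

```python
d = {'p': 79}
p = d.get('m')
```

dict.get() returns None when key 'm' is not found and no default given

NoneType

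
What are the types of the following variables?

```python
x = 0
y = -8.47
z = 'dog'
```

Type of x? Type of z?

x is int; z is str

int, str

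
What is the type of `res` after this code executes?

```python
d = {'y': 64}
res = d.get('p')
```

dict.get() returns None when key 'p' is not found and no default given

NoneType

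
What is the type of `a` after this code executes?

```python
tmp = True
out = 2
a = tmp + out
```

bool + int returns int (True is 1, so 1 + 2 = 3)

int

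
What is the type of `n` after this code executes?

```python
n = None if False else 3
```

Ternary: condition is False, else branch (3) taken → int

int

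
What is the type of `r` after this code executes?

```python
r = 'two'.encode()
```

str.encode() returns bytes

bytes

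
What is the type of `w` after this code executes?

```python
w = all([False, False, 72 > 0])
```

all() returns bool

bool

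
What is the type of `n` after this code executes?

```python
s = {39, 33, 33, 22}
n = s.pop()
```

Popping from a set of ints returns int

int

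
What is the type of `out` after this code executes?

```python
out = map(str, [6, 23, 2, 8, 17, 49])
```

map() returns a map iterator object

map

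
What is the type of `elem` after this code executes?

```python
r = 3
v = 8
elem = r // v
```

int // int returns int (3 // 8 = 0)

int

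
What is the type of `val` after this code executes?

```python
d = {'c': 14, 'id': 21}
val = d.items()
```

dict.items() returns a dict_items view

dict_items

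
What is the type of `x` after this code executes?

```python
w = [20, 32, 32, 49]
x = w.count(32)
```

list.count() returns int

int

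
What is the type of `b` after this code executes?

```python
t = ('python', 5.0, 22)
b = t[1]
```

Index 1 of tuple is 5.0 which is float

float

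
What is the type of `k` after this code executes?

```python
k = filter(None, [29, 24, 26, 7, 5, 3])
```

filter() returns a filter iterator object

filter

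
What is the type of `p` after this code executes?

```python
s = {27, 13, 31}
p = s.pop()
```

Popping from a set of ints returns int

int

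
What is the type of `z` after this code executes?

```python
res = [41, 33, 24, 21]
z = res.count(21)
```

list.count() returns int

int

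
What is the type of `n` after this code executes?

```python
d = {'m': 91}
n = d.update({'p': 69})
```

dict.update() returns None

NoneType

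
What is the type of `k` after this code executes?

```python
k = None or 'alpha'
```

'or' with None returns the other value ('alpha', str)

str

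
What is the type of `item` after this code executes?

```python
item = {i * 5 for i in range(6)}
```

A set comprehension {expr for x in iterable} produces a set

set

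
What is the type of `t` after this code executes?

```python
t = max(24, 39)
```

max() of ints returns int

int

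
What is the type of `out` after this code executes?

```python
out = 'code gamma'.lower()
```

str.lower() returns str

str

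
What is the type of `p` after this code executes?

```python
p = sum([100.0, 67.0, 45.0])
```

sum() of floats returns float

float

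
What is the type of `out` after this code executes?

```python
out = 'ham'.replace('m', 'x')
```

str.replace() returns str

str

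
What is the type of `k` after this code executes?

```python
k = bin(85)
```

bin() returns str representation

str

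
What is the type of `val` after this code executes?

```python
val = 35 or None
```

'or' returns first truthy value (35, int)

int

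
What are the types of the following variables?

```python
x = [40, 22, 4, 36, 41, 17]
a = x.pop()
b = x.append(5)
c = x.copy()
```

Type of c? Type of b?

list.copy() returns list; list.append() returns None

list, NoneType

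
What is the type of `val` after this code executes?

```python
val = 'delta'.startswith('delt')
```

str.startswith() returns bool

bool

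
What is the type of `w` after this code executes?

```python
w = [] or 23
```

'or' returns first truthy value (23, which is int)

int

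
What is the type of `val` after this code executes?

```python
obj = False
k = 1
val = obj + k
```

bool + int returns int (False is 0, so 0 + 1 = 1)

int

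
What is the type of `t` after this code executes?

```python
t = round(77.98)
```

round() with no ndigits arg returns int

int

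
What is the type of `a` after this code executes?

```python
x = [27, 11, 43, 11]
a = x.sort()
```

list.sort() returns None (sorts in place)

NoneType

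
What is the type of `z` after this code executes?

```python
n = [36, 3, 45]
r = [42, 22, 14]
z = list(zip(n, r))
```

list(zip(...)) returns a list of tuples

list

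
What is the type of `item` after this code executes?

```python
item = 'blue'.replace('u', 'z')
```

str.replace() returns str

str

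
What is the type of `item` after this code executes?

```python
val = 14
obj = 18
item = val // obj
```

int // int returns int (14 // 18 = 0)

int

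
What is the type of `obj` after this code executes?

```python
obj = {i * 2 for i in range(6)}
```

A set comprehension {expr for x in iterable} produces a set

set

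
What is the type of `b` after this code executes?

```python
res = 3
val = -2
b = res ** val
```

int ** negative int returns float

float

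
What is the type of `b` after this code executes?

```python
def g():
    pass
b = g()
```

A function with no return statement returns None

NoneType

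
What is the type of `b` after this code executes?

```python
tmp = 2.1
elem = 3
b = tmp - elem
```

float - int returns float (2.1 - 3 = -0.9)

float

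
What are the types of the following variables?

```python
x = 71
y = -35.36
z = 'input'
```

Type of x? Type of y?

x is int; y is float

int, float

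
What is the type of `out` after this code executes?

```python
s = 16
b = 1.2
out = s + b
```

int + float returns float (16 + 1.2 = 17.2)

float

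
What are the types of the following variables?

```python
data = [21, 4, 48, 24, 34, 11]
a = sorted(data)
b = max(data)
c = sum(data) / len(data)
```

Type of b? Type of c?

max of ints returns int; int / int returns float

int, float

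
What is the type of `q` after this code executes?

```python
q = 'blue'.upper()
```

str.upper() returns str

str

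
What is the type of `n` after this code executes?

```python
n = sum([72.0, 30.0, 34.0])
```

sum() of floats returns float

float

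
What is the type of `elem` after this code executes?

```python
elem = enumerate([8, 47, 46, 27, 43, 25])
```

enumerate() returns an enumerate iterator object

enumerate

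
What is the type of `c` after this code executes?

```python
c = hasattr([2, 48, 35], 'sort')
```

hasattr() returns bool

bool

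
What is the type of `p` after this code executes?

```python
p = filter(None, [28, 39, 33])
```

filter() returns a filter iterator object

filter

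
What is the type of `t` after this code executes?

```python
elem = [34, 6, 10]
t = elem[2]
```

Indexing a list of ints returns int (elem[2] = 10)

int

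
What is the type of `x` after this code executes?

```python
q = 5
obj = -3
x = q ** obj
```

int ** negative int returns float

float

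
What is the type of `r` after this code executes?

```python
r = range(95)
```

range() returns a range object

range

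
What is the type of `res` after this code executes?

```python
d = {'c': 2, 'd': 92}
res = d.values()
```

.values() returns a dict_values view object

dict_values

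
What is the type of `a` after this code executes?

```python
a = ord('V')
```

ord() returns int (Unicode code point)

int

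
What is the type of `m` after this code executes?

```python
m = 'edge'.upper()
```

str.upper() returns str

str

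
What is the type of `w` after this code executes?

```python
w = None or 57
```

'or' with None returns the other value (57, int)

int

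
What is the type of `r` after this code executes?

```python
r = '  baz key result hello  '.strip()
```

str.strip() returns str

str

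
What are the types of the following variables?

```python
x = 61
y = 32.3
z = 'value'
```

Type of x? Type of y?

x is int; y is float

int, float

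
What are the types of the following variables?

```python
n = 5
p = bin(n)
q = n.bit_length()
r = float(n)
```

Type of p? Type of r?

bin() returns str; float() returns float

str, float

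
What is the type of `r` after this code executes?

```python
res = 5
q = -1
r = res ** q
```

int ** negative int returns float

float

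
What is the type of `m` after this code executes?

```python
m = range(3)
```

range() returns a range object

range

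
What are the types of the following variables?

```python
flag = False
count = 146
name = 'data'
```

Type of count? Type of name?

count is int; name is str

int, str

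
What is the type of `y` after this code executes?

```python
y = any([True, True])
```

any() returns bool

bool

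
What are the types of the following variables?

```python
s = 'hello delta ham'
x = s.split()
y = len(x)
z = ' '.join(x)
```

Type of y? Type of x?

len() returns int; str.split() returns list

int, list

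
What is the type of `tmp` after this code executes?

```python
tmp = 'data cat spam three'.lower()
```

str.lower() returns str

str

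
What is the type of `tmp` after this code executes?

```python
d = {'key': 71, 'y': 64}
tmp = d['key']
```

Accessing dict[str, int] with key 'key' returns int value 71

int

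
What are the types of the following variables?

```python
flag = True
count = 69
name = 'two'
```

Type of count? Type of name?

count is int; name is str

int, str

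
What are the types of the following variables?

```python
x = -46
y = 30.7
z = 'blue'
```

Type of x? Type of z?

x is int; z is str

int, str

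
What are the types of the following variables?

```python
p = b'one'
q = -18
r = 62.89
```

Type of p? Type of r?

p is bytes; r is float

bytes, float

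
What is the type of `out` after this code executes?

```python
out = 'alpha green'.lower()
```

str.lower() returns str

str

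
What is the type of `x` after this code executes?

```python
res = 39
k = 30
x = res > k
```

Comparison operators return bool

bool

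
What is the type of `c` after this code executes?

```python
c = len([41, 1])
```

len() always returns int

int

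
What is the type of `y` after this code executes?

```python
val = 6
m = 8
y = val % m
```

int % int returns int (6 % 8 = 6)

int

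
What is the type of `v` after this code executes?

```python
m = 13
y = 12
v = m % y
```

int % int returns int (13 % 12 = 1)

int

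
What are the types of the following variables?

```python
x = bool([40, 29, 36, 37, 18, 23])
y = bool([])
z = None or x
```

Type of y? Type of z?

bool() returns bool; None or <bool> returns the bool

bool, bool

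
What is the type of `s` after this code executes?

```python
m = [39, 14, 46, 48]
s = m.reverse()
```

list.reverse() returns None

NoneType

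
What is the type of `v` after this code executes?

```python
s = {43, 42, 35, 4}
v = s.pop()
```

Popping from a set of ints returns int

int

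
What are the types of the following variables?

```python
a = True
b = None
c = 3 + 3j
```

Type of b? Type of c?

b is NoneType; c is complex

NoneType, complex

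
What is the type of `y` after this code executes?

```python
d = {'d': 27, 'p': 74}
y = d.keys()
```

.keys() returns a dict_keys view object

dict_keys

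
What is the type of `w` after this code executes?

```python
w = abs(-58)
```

abs() of int returns int

int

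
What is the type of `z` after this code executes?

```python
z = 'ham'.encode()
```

str.encode() returns bytes

bytes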